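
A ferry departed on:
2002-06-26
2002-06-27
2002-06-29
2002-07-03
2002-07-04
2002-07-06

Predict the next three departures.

The gap pattern 1, 2, 4, 1, 2 repeats every 3 events.
These are the Wednesdays, Thursdays and Saturdays of each week.
Next Wednesday: 2002-07-10.
The following Thursday is 2002-07-11.
The following Saturday is 2002-07-13.

2002-07-10, 2002-07-11, 2002-07-13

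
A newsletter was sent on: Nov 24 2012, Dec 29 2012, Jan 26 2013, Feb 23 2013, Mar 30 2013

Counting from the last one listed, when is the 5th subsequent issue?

Aug 31 2013

All Saturdays; the gaps (35, 28, 28, 35) vary with month length.
This is the last Saturday of each month.
April 2013 ends with Saturday Apr 27 2013.
May 2013 ends with Saturday May 25 2013.
June 2013 ends with Saturday Jun 29 2013.
Last Saturday of July 2013: Jul 27 2013.
Last Saturday of August 2013: Aug 31 2013.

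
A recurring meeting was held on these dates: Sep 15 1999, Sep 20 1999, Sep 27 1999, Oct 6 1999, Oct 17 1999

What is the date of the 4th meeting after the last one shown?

The spacing grows by 2 each time: 5, 7, 9, 11 days.
Next gap: 13 days. Oct 17 1999 + 13 days = Oct 30 1999.
Next gap: 15 days. Oct 30 1999 + 15 days = Nov 14 1999.
Next gap: 17 days. Nov 14 1999 + 17 days = Dec 1 1999.
Next gap: 19 days. Dec 1 1999 + 19 days = Dec 20 1999.

Dec 20 1999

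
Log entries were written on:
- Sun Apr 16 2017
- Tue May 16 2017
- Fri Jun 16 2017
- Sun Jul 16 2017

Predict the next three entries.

Each date is the 16th; the gaps (30, 31, 30) track the month lengths.
The rule is the 16th of each month.
August 2017: Wed Aug 16 2017.
Next: September 2017 → Sat Sep 16 2017.
Next: October 2017 → Mon Oct 16 2017.

Wed Aug 16 2017, Sat Sep 16 2017, Mon Oct 16 2017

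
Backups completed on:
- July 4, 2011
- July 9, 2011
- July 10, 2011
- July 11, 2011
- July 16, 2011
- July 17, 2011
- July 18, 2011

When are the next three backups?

The gap pattern 5, 1, 1, 5, 1, 1 repeats every 3 events.
These are the Mondays, Saturdays and Sundays of each week.
Next Saturday: July 23, 2011.
Next Sunday: July 24, 2011.
Next Monday: July 25, 2011.

July 23, 2011; July 24, 2011; July 25, 2011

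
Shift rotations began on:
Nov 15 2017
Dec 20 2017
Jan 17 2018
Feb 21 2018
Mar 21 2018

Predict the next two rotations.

These are Wednesdays at 28- or 35-day spacing (35, 28, 35, 28).
The pattern: 3rd Wednesday of the month.
April 2018 — 3rd Wednesday is Apr 18 2018.
May 2018 — 3rd Wednesday is May 16 2018.

Apr 18 2018, May 16 2018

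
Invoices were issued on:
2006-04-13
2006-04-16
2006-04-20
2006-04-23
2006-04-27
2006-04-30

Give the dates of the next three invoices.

The gap pattern 3, 4, 3, 4, 3 repeats every 2 events.
These are the Thursdays and Sundays of each week.
The following Thursday is 2006-05-04.
Next Sunday: 2006-05-07.
Next Thursday: 2006-05-11.

2006-05-04, 2006-05-07, 2006-05-11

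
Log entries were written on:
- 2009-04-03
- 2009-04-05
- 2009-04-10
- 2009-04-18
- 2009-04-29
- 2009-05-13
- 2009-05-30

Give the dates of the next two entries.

2009-06-19, 2009-07-12

Gaps: 2, 5, 8, 11, 14, 17 days — each gap is 3 larger than the previous one.
Next gap: 20 days. 2009-05-30 + 20 days = 2009-06-19.
Next gap: 23 days. 2009-06-19 + 23 days = 2009-07-12.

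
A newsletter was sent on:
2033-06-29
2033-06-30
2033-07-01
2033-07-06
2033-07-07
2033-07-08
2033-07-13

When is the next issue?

Every event lands on a Wednesday or Thursday or Friday (gaps cycle 1, 1, 5, 1, 1, 5).
So the schedule is: every Wednesday, Thursday and Friday.
Next Thursday: 2033-07-14.

2033-07-14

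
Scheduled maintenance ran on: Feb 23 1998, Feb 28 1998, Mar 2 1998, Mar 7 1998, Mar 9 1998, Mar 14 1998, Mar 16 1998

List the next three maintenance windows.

Gaps: 5, 2, 5, 2, 5, 2 days — not constant, but cyclic with period 2.
The events fall on every Monday and Saturday.
The following Saturday is Mar 21 1998.
Next Monday: Mar 23 1998.
The following Saturday is Mar 28 1998.

Mar 21 1998, Mar 23 1998, Mar 28 1998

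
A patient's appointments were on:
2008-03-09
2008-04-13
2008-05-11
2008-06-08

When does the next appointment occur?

2008-07-13

These are Sundays at 28- or 35-day spacing (35, 28, 28).
The pattern: 2nd Sunday of the month.
July 2008 — 2nd Sunday is 2008-07-13.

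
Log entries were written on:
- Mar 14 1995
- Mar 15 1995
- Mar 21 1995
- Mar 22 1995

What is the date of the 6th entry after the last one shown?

Apr 12 1995

The gap pattern 1, 6, 1 repeats every 2 events.
These are the Tuesdays and Wednesdays of each week.
Next Tuesday: Mar 28 1995.
The following Wednesday is Mar 29 1995.
The following Tuesday is Apr 4 1995.
Next Wednesday: Apr 5 1995.
The following Tuesday is Apr 11 1995.
Next Wednesday: Apr 12 1995.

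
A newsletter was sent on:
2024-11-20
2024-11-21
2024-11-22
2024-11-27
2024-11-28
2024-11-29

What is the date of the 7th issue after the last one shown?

Every event lands on a Wednesday or Thursday or Friday (gaps cycle 1, 1, 5, 1, 1).
So the schedule is: every Wednesday, Thursday and Friday.
The following Wednesday is 2024-12-04.
Next Thursday: 2024-12-05.
Next Friday: 2024-12-06.
Next Wednesday: 2024-12-11.
Next Thursday: 2024-12-12.
The following Friday is 2024-12-13.
Next Wednesday: 2024-12-18.

2024-12-18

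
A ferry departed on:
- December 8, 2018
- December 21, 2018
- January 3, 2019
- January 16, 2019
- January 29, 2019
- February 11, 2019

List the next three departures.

February 24, 2019; March 9, 2019; March 22, 2019

The spacing is 13, 13, 13, 13, 13 days — always 13 days.
February 11, 2019 + 13 days = February 24, 2019.
February 24, 2019 + 13 days = March 9, 2019.
March 9, 2019 + 13 days = March 22, 2019.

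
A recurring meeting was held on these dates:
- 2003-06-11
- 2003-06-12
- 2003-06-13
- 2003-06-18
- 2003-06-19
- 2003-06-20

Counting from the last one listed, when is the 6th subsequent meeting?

2003-07-04

Every event lands on a Wednesday or Thursday or Friday (gaps cycle 1, 1, 5, 1, 1).
So the schedule is: every Wednesday, Thursday and Friday.
The following Wednesday is 2003-06-25.
The following Thursday is 2003-06-26.
Next Friday: 2003-06-27.
Next Wednesday: 2003-07-02.
The following Thursday is 2003-07-03.
The following Friday is 2003-07-04.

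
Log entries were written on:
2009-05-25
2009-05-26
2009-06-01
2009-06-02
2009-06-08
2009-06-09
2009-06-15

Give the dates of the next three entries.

The gap pattern 1, 6, 1, 6, 1, 6 repeats every 2 events.
These are the Mondays and Tuesdays of each week.
The following Tuesday is 2009-06-16.
The following Monday is 2009-06-22.
Next Tuesday: 2009-06-23.

2009-06-16, 2009-06-22, 2009-06-23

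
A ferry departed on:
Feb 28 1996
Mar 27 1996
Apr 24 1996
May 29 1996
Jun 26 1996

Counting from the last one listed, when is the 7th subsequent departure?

All Wednesdays; the gaps (28, 28, 35, 28) vary with month length.
This is the last Wednesday of each month.
July 1996 ends with Wednesday Jul 31 1996.
Last Wednesday of August 1996: Aug 28 1996.
Last Wednesday of September 1996: Sep 25 1996.
October 1996 ends with Wednesday Oct 30 1996.
Last Wednesday of November 1996: Nov 27 1996.
December 1996 ends with Wednesday Dec 25 1996.
January 1997 ends with Wednesday Jan 29 1997.

Jan 29 1997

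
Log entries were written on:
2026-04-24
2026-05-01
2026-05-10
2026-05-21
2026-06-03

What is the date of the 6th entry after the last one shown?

2026-10-01

The spacing grows by 2 each time: 7, 9, 11, 13 days.
Next gap: 15 days. 2026-06-03 + 15 days = 2026-06-18.
Next gap: 17 days. 2026-06-18 + 17 days = 2026-07-05.
Next gap: 19 days. 2026-07-05 + 19 days = 2026-07-24.
Next gap: 21 days. 2026-07-24 + 21 days = 2026-08-14.
Next gap: 23 days. 2026-08-14 + 23 days = 2026-09-06.
Next gap: 25 days. 2026-09-06 + 25 days = 2026-10-01.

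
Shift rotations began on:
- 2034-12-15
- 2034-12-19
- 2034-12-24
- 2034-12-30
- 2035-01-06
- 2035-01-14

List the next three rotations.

2035-01-23, 2035-02-02, 2035-02-13

Intervals are 4, 5, 6, 7, 8 days — an arithmetic progression with common difference 1.
Next gap: 9 days. 2035-01-14 + 9 days = 2035-01-23.
Next gap: 10 days. 2035-01-23 + 10 days = 2035-02-02.
Next gap: 11 days. 2035-02-02 + 11 days = 2035-02-13.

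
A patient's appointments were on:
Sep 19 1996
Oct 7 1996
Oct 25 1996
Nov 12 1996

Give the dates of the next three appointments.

Every event comes 18 days after the last (18, 18, 18).
Nov 12 1996 + 18 days = Nov 30 1996.
Nov 30 1996 + 18 days = Dec 18 1996.
Dec 18 1996 + 18 days = Jan 5 1997.

Nov 30 1996, Dec 18 1996, Jan 5 1997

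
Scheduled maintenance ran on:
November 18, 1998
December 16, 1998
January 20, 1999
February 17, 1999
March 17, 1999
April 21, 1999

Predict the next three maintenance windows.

These are Wednesdays at 28- or 35-day spacing (28, 35, 28, 28, 35).
The pattern: 3rd Wednesday of the month.
3rd Wednesday of May 1999: May 19, 1999.
June 1999 — 3rd Wednesday is June 16, 1999.
July 1999 — 3rd Wednesday is July 21, 1999.

May 19, 1999; June 16, 1999; July 21, 1999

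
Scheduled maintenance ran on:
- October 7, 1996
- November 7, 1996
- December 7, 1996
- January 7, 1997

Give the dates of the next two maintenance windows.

Each date is the 7th; the gaps (31, 30, 31) track the month lengths.
The rule is the 7th of each month.
Next: February 1997 → February 7, 1997.
Next: March 1997 → March 7, 1997.

February 7, 1997; March 7, 1997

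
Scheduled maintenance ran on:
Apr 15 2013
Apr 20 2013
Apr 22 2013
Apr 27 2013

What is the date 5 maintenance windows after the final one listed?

May 13 2013

Every event lands on a Monday or Saturday (gaps cycle 5, 2, 5).
So the schedule is: every Monday and Saturday.
The following Monday is Apr 29 2013.
The following Saturday is May 4 2013.
Next Monday: May 6 2013.
The following Saturday is May 11 2013.
Next Monday: May 13 2013.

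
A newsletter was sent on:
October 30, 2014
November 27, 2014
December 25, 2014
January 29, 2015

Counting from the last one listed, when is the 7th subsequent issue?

August 27, 2015

Every date is a Thursday; gaps 28, 28, 35 days.
Each is the last Thursday of its month (at least one falls on the 29th or later, ruling out '4th Thursday').
February 2015 ends with Thursday February 26, 2015.
Last Thursday of March 2015: March 26, 2015.
April 2015 ends with Thursday April 30, 2015.
Last Thursday of May 2015: May 28, 2015.
June 2015 ends with Thursday June 25, 2015.
July 2015 ends with Thursday July 30, 2015.
August 2015 ends with Thursday August 27, 2015.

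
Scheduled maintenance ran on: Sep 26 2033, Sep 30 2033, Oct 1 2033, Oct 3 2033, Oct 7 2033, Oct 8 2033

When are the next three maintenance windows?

Oct 10 2033, Oct 14 2033, Oct 15 2033

Gaps: 4, 1, 2, 4, 1 days — not constant, but cyclic with period 3.
The events fall on every Monday, Friday and Saturday.
Next Monday: Oct 10 2033.
The following Friday is Oct 14 2033.
Next Saturday: Oct 15 2033.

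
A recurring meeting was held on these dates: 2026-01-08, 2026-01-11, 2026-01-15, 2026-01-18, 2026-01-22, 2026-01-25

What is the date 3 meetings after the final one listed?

The gap pattern 3, 4, 3, 4, 3 repeats every 2 events.
These are the Thursdays and Sundays of each week.
Next Thursday: 2026-01-29.
Next Sunday: 2026-02-01.
The following Thursday is 2026-02-05.

2026-02-05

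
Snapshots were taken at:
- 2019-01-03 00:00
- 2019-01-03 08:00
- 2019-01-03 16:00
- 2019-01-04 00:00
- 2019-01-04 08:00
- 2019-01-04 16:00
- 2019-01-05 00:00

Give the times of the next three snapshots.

2019-01-05 08:00, 2019-01-05 16:00, 2019-01-06 00:00

The interval is a steady 8 hours (8, 8, 8, 8, 8, 8).
2019-01-05 00:00 + 8 h = 2019-01-05 08:00.
2019-01-05 08:00 + 8 h = 2019-01-05 16:00.
2019-01-05 16:00 + 8 h = 2019-01-06 00:00.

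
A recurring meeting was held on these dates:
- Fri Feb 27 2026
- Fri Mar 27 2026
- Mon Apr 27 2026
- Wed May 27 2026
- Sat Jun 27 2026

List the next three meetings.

Gaps: 28, 31, 30, 31 days — not constant. Every event is on the 27th of the month.
Pattern: the 27th of each month.
Next: July 2026 → Mon Jul 27 2026.
Next: August 2026 → Thu Aug 27 2026.
Next: September 2026 → Sun Sep 27 2026.

Mon Jul 27 2026, Thu Aug 27 2026, Sun Sep 27 2026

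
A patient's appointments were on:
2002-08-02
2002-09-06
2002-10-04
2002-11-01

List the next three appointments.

Gaps: 35, 28, 28 days — a mix of 28 and 35. Every date is a Friday.
Each is the 1st Friday of its month.
1st Friday of December 2002: 2002-12-06.
January 2003 — 1st Friday is 2003-01-03.
1st Friday of February 2003: 2003-02-07.

2002-12-06, 2003-01-03, 2003-02-07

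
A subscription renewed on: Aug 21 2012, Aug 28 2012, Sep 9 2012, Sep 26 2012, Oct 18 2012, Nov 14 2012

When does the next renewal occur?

Dec 16 2012

The spacing grows by 5 each time: 7, 12, 17, 22, 27 days.
Next gap: 32 days. Nov 14 2012 + 32 days = Dec 16 2012.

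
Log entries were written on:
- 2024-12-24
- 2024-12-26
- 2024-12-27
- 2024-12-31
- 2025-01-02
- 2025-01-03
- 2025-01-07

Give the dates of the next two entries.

2025-01-09, 2025-01-10

The gap pattern 2, 1, 4, 2, 1, 4 repeats every 3 events.
These are the Tuesdays, Thursdays and Fridays of each week.
The following Thursday is 2025-01-09.
The following Friday is 2025-01-10.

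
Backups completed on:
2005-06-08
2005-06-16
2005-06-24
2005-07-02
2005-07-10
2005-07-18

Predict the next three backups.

The spacing is 8, 8, 8, 8, 8 days — always 8 days.
2005-07-18 + 8 days = 2005-07-26.
2005-07-26 + 8 days = 2005-08-03.
2005-08-03 + 8 days = 2005-08-11.

2005-07-26, 2005-08-03, 2005-08-11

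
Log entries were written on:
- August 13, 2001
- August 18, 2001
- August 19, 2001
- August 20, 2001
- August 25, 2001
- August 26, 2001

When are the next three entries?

August 27, 2001; September 1, 2001; September 2, 2001

Every event lands on a Monday or Saturday or Sunday (gaps cycle 5, 1, 1, 5, 1).
So the schedule is: every Monday, Saturday and Sunday.
The following Monday is August 27, 2001.
The following Saturday is September 1, 2001.
Next Sunday: September 2, 2001.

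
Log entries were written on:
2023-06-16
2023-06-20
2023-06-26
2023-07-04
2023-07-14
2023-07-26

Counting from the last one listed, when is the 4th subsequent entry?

Intervals are 4, 6, 8, 10, 12 days — an arithmetic progression with common difference 2.
Next gap: 14 days. 2023-07-26 + 14 days = 2023-08-09.
Next gap: 16 days. 2023-08-09 + 16 days = 2023-08-25.
Next gap: 18 days. 2023-08-25 + 18 days = 2023-09-12.
Next gap: 20 days. 2023-09-12 + 20 days = 2023-10-02.

2023-10-02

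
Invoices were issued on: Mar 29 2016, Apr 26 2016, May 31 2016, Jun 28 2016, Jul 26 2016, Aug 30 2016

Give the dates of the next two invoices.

Sep 27 2016, Oct 25 2016

These are Tuesdays with 28, 35, 28, 28, 35-day gaps.
Each is the final Tuesday of its month — Mar 29 2016 is past the 28th, so '4th Tuesday' doesn't fit.
September 2016 ends with Tuesday Sep 27 2016.
October 2016 ends with Tuesday Oct 25 2016.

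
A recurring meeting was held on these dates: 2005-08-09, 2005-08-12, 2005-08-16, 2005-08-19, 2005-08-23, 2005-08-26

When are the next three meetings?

Gaps: 3, 4, 3, 4, 3 days — not constant, but cyclic with period 2.
The events fall on every Tuesday and Friday.
Next Tuesday: 2005-08-30.
The following Friday is 2005-09-02.
Next Tuesday: 2005-09-06.

2005-08-30, 2005-09-02, 2005-09-06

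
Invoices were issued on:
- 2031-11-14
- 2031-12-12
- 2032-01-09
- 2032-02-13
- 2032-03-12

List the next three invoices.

All dates are Fridays, 28, 28, 35, 28 days apart.
Specifically, the 2nd Friday of each month.
April 2032 — 2nd Friday is 2032-04-09.
May 2032 — 2nd Friday is 2032-05-14.
June 2032 — 2nd Friday is 2032-06-11.

2032-04-09, 2032-05-14, 2032-06-11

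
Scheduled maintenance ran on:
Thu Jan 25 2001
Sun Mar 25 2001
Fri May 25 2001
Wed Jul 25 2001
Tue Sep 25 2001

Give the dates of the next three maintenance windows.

Sun Nov 25 2001, Fri Jan 25 2002, Mon Mar 25 2002

Each date is the 25th; the gaps (59, 61, 61, 62) track the month lengths.
The rule is the 25th of every 2 months.
November 2001: Sun Nov 25 2001.
January 2002: Fri Jan 25 2002.
Next: March 2002 → Mon Mar 25 2002.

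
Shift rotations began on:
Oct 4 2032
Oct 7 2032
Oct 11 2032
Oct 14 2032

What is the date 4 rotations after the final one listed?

Oct 28 2032

The gap pattern 3, 4, 3 repeats every 2 events.
These are the Mondays and Thursdays of each week.
Next Monday: Oct 18 2032.
The following Thursday is Oct 21 2032.
The following Monday is Oct 25 2032.
The following Thursday is Oct 28 2032.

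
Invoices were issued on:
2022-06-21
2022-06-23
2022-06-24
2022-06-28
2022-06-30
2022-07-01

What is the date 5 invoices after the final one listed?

2022-07-14

The gap pattern 2, 1, 4, 2, 1 repeats every 3 events.
These are the Tuesdays, Thursdays and Fridays of each week.
The following Tuesday is 2022-07-05.
The following Thursday is 2022-07-07.
The following Friday is 2022-07-08.
The following Tuesday is 2022-07-12.
Next Thursday: 2022-07-14.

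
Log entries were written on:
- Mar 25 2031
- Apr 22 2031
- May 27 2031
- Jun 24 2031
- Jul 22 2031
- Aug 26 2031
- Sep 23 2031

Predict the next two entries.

Oct 28 2031, Nov 25 2031

Gaps: 28, 35, 28, 28, 35, 28 days — a mix of 28 and 35. Every date is a Tuesday.
Each is the 4th Tuesday of its month.
4th Tuesday of October 2031: Oct 28 2031.
November 2031 — 4th Tuesday is Nov 25 2031.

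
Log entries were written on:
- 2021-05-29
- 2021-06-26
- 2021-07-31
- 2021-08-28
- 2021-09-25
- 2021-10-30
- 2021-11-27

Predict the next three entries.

All Saturdays; the gaps (28, 35, 28, 28, 35, 28) vary with month length.
This is the last Saturday of each month.
Last Saturday of December 2021: 2021-12-25.
Last Saturday of January 2022: 2022-01-29.
Last Saturday of February 2022: 2022-02-26.

2021-12-25, 2022-01-29, 2022-02-26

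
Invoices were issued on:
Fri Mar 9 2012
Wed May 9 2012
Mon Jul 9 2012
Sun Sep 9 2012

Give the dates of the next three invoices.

Fri Nov 9 2012, Wed Jan 9 2013, Sat Mar 9 2013

Each date is the 9th; the gaps (61, 61, 62) track the month lengths.
The rule is the 9th of every 2 months.
Next: November 2012 → Fri Nov 9 2012.
Next: January 2013 → Wed Jan 9 2013.
March 2013: Sat Mar 9 2013.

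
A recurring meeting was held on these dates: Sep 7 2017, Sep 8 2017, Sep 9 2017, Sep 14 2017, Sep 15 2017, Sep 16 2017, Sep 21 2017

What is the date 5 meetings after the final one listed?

Gaps: 1, 1, 5, 1, 1, 5 days — not constant, but cyclic with period 3.
The events fall on every Thursday, Friday and Saturday.
Next Friday: Sep 22 2017.
Next Saturday: Sep 23 2017.
The following Thursday is Sep 28 2017.
The following Friday is Sep 29 2017.
The following Saturday is Sep 30 2017.

Sep 30 2017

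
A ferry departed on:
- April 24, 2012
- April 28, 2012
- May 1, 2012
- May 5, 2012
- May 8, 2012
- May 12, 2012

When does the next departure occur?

The gap pattern 4, 3, 4, 3, 4 repeats every 2 events.
These are the Tuesdays and Saturdays of each week.
The following Tuesday is May 15, 2012.

May 15, 2012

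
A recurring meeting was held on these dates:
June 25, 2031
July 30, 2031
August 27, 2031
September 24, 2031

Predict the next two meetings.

October 29, 2031; November 26, 2031

All Wednesdays; the gaps (35, 28, 28) vary with month length.
This is the last Wednesday of each month.
Last Wednesday of October 2031: October 29, 2031.
November 2031 ends with Wednesday November 26, 2031.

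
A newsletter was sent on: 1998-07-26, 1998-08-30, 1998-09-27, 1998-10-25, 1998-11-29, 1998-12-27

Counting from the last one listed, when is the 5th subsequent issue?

1999-05-30

All Sundays; the gaps (35, 28, 28, 35, 28) vary with month length.
This is the last Sunday of each month.
January 1999 ends with Sunday 1999-01-31.
February 1999 ends with Sunday 1999-02-28.
Last Sunday of March 1999: 1999-03-28.
Last Sunday of April 1999: 1999-04-25.
Last Sunday of May 1999: 1999-05-30.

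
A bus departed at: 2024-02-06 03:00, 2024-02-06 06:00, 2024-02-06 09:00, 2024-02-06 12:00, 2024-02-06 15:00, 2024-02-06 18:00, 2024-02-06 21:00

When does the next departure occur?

2024-02-07 00:00

The interval is a steady 3 hours (3, 3, 3, 3, 3, 3).
2024-02-06 21:00 + 3 h = 2024-02-07 00:00.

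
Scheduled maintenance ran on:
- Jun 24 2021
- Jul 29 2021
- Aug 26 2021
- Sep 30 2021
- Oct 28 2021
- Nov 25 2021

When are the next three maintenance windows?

All Thursdays; the gaps (35, 28, 35, 28, 28) vary with month length.
This is the last Thursday of each month.
Last Thursday of December 2021: Dec 30 2021.
January 2022 ends with Thursday Jan 27 2022.
Last Thursday of February 2022: Feb 24 2022.

Dec 30 2021, Jan 27 2022, Feb 24 2022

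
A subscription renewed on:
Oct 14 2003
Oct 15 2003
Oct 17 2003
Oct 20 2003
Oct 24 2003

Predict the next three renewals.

Intervals are 1, 2, 3, 4 days — an arithmetic progression with common difference 1.
Next gap: 5 days. Oct 24 2003 + 5 days = Oct 29 2003.
Next gap: 6 days. Oct 29 2003 + 6 days = Nov 4 2003.
Next gap: 7 days. Nov 4 2003 + 7 days = Nov 11 2003.

Oct 29 2003, Nov 4 2003, Nov 11 2003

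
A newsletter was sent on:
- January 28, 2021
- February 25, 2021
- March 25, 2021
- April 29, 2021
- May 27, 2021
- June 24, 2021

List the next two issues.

Every date is a Thursday; gaps 28, 28, 35, 28, 28 days.
Each is the last Thursday of its month (at least one falls on the 29th or later, ruling out '4th Thursday').
July 2021 ends with Thursday July 29, 2021.
August 2021 ends with Thursday August 26, 2021.

July 29, 2021; August 26, 2021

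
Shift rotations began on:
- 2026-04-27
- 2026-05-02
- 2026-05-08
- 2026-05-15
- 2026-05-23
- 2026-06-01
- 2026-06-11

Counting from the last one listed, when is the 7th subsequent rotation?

2026-09-17

Intervals are 5, 6, 7, 8, 9, 10 days — an arithmetic progression with common difference 1.
Next gap: 11 days. 2026-06-11 + 11 days = 2026-06-22.
Next gap: 12 days. 2026-06-22 + 12 days = 2026-07-04.
Next gap: 13 days. 2026-07-04 + 13 days = 2026-07-17.
Next gap: 14 days. 2026-07-17 + 14 days = 2026-07-31.
Next gap: 15 days. 2026-07-31 + 15 days = 2026-08-15.
Next gap: 16 days. 2026-08-15 + 16 days = 2026-08-31.
Next gap: 17 days. 2026-08-31 + 17 days = 2026-09-17.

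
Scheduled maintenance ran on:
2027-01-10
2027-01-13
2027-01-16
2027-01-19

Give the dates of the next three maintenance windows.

Every event comes 3 days after the last (3, 3, 3).
2027-01-19 + 3 days = 2027-01-22.
2027-01-22 + 3 days = 2027-01-25.
2027-01-25 + 3 days = 2027-01-28.

2027-01-22, 2027-01-25, 2027-01-28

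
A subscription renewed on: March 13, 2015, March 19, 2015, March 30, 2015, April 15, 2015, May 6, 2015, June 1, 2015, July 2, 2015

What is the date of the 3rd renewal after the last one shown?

Intervals are 6, 11, 16, 21, 26, 31 days — an arithmetic progression with common difference 5.
Next gap: 36 days. July 2, 2015 + 36 days = August 7, 2015.
Next gap: 41 days. August 7, 2015 + 41 days = September 17, 2015.
Next gap: 46 days. September 17, 2015 + 46 days = November 2, 2015.

November 2, 2015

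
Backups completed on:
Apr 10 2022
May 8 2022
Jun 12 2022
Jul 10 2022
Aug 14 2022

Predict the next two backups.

Gaps: 28, 35, 28, 35 days — a mix of 28 and 35. Every date is a Sunday.
Each is the 2nd Sunday of its month.
2nd Sunday of September 2022: Sep 11 2022.
October 2022 — 2nd Sunday is Oct 9 2022.

Sep 11 2022, Oct 9 2022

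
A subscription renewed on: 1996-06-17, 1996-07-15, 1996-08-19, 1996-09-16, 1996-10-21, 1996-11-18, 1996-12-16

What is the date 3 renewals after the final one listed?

1997-03-17

These are Mondays at 28- or 35-day spacing (28, 35, 28, 35, 28, 28).
The pattern: 3rd Monday of the month.
3rd Monday of January 1997: 1997-01-20.
February 1997 — 3rd Monday is 1997-02-17.
3rd Monday of March 1997: 1997-03-17.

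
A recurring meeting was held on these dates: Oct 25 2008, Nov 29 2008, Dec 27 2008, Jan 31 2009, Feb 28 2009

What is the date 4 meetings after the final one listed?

Jun 27 2009

These are Saturdays with 35, 28, 35, 28-day gaps.
Each is the final Saturday of its month — Nov 29 2008 is past the 28th, so '4th Saturday' doesn't fit.
March 2009 ends with Saturday Mar 28 2009.
April 2009 ends with Saturday Apr 25 2009.
May 2009 ends with Saturday May 30 2009.
Last Saturday of June 2009: Jun 27 2009.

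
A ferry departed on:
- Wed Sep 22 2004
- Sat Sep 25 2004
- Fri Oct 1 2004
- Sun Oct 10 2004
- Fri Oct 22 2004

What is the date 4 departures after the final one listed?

Sat Jan 8 2005

Gaps: 3, 6, 9, 12 days — each gap is 3 larger than the previous one.
Next gap: 15 days. Fri Oct 22 2004 + 15 days = Sat Nov 6 2004.
Next gap: 18 days. Sat Nov 6 2004 + 18 days = Wed Nov 24 2004.
Next gap: 21 days. Wed Nov 24 2004 + 21 days = Wed Dec 15 2004.
Next gap: 24 days. Wed Dec 15 2004 + 24 days = Sat Jan 8 2005.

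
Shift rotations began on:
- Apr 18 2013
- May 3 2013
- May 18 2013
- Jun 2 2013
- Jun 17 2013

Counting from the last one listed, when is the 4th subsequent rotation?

Aug 16 2013

Every event comes 15 days after the last (15, 15, 15, 15).
Jun 17 2013 + 15 days = Jul 2 2013.
Jul 2 2013 + 15 days = Jul 17 2013.
Jul 17 2013 + 15 days = Aug 1 2013.
Aug 1 2013 + 15 days = Aug 16 2013.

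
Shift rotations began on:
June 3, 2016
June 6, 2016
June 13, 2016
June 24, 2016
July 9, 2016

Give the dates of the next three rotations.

Intervals are 3, 7, 11, 15 days — an arithmetic progression with common difference 4.
Next gap: 19 days. July 9, 2016 + 19 days = July 28, 2016.
Next gap: 23 days. July 28, 2016 + 23 days = August 20, 2016.
Next gap: 27 days. August 20, 2016 + 27 days = September 16, 2016.

July 28, 2016; August 20, 2016; September 16, 2016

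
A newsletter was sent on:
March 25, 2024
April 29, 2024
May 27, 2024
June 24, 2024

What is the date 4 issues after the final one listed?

October 28, 2024

All Mondays; the gaps (35, 28, 28) vary with month length.
This is the last Monday of each month.
July 2024 ends with Monday July 29, 2024.
Last Monday of August 2024: August 26, 2024.
September 2024 ends with Monday September 30, 2024.
Last Monday of October 2024: October 28, 2024.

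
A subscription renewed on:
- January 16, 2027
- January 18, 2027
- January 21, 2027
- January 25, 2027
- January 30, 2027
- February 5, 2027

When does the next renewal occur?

Intervals are 2, 3, 4, 5, 6 days — an arithmetic progression with common difference 1.
Next gap: 7 days. February 5, 2027 + 7 days = February 12, 2027.

February 12, 2027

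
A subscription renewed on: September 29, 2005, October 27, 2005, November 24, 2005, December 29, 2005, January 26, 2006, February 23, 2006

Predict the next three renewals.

Every date is a Thursday; gaps 28, 28, 35, 28, 28 days.
Each is the last Thursday of its month (at least one falls on the 29th or later, ruling out '4th Thursday').
Last Thursday of March 2006: March 30, 2006.
Last Thursday of April 2006: April 27, 2006.
Last Thursday of May 2006: May 25, 2006.

March 30, 2006; April 27, 2006; May 25, 2006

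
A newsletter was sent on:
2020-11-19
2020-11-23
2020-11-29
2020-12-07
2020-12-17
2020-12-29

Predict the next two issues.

2021-01-12, 2021-01-28

Gaps: 4, 6, 8, 10, 12 days — each gap is 2 larger than the previous one.
Next gap: 14 days. 2020-12-29 + 14 days = 2021-01-12.
Next gap: 16 days. 2021-01-12 + 16 days = 2021-01-28.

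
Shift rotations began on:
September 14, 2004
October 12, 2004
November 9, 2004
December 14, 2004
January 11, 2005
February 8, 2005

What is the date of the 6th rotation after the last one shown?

August 9, 2005

All dates are Tuesdays, 28, 28, 35, 28, 28 days apart.
Specifically, the 2nd Tuesday of each month.
2nd Tuesday of March 2005: March 8, 2005.
April 2005 — 2nd Tuesday is April 12, 2005.
May 2005 — 2nd Tuesday is May 10, 2005.
June 2005 — 2nd Tuesday is June 14, 2005.
2nd Tuesday of July 2005: July 12, 2005.
2nd Tuesday of August 2005: August 9, 2005.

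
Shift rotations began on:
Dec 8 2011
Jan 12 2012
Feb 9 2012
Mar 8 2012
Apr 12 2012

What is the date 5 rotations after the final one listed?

Sep 13 2012

These are Thursdays at 28- or 35-day spacing (35, 28, 28, 35).
The pattern: 2nd Thursday of the month.
2nd Thursday of May 2012: May 10 2012.
2nd Thursday of June 2012: Jun 14 2012.
July 2012 — 2nd Thursday is Jul 12 2012.
2nd Thursday of August 2012: Aug 9 2012.
2nd Thursday of September 2012: Sep 13 2012.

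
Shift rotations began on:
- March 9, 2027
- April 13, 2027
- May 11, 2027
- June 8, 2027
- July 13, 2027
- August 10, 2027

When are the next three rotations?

September 14, 2027; October 12, 2027; November 9, 2027

Gaps: 35, 28, 28, 35, 28 days — a mix of 28 and 35. Every date is a Tuesday.
Each is the 2nd Tuesday of its month.
September 2027 — 2nd Tuesday is September 14, 2027.
October 2027 — 2nd Tuesday is October 12, 2027.
2nd Tuesday of November 2027: November 9, 2027.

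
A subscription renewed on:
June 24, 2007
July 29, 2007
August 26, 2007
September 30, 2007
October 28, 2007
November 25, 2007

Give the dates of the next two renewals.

These are Sundays with 35, 28, 35, 28, 28-day gaps.
Each is the final Sunday of its month — July 29, 2007 is past the 28th, so '4th Sunday' doesn't fit.
Last Sunday of December 2007: December 30, 2007.
January 2008 ends with Sunday January 27, 2008.

December 30, 2007; January 27, 2008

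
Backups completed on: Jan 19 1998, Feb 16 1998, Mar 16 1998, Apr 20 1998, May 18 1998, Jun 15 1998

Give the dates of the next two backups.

All dates are Mondays, 28, 28, 35, 28, 28 days apart.
Specifically, the 3rd Monday of each month.
3rd Monday of July 1998: Jul 20 1998.
3rd Monday of August 1998: Aug 17 1998.

Jul 20 1998, Aug 17 1998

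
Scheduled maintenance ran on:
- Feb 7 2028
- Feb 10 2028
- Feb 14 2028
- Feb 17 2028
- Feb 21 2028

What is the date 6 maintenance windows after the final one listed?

Every event lands on a Monday or Thursday (gaps cycle 3, 4, 3, 4).
So the schedule is: every Monday and Thursday.
The following Thursday is Feb 24 2028.
Next Monday: Feb 28 2028.
The following Thursday is Mar 2 2028.
Next Monday: Mar 6 2028.
Next Thursday: Mar 9 2028.
Next Monday: Mar 13 2028.

Mar 13 2028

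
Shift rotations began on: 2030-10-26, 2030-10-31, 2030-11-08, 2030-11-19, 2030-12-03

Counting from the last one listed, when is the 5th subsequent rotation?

Gaps: 5, 8, 11, 14 days — each gap is 3 larger than the previous one.
Next gap: 17 days. 2030-12-03 + 17 days = 2030-12-20.
Next gap: 20 days. 2030-12-20 + 20 days = 2031-01-09.
Next gap: 23 days. 2031-01-09 + 23 days = 2031-02-01.
Next gap: 26 days. 2031-02-01 + 26 days = 2031-02-27.
Next gap: 29 days. 2031-02-27 + 29 days = 2031-03-28.

2031-03-28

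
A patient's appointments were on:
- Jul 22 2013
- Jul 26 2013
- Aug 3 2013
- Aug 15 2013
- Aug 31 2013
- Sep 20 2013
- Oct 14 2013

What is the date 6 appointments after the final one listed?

Gaps: 4, 8, 12, 16, 20, 24 days — each gap is 4 larger than the previous one.
Next gap: 28 days. Oct 14 2013 + 28 days = Nov 11 2013.
Next gap: 32 days. Nov 11 2013 + 32 days = Dec 13 2013.
Next gap: 36 days. Dec 13 2013 + 36 days = Jan 18 2014.
Next gap: 40 days. Jan 18 2014 + 40 days = Feb 27 2014.
Next gap: 44 days. Feb 27 2014 + 44 days = Apr 12 2014.
Next gap: 48 days. Apr 12 2014 + 48 days = May 30 2014.

May 30 2014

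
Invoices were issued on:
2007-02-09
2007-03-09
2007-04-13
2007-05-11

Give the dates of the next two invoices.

2007-06-08, 2007-07-13

All dates are Fridays, 28, 35, 28 days apart.
Specifically, the 2nd Friday of each month.
2nd Friday of June 2007: 2007-06-08.
July 2007 — 2nd Friday is 2007-07-13.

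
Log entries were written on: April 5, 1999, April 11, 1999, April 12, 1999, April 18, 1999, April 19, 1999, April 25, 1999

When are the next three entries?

April 26, 1999; May 2, 1999; May 3, 1999

Every event lands on a Monday or Sunday (gaps cycle 6, 1, 6, 1, 6).
So the schedule is: every Monday and Sunday.
The following Monday is April 26, 1999.
Next Sunday: May 2, 1999.
The following Monday is May 3, 1999.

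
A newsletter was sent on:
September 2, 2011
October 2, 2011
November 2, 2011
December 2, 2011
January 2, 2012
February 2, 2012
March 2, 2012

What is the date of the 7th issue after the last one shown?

Gaps: 30, 31, 30, 31, 31, 29 days — not constant. Every event is on the 2nd of the month.
Pattern: the 2nd of each month.
April 2012: April 2, 2012.
May 2012: May 2, 2012.
Next: June 2012 → June 2, 2012.
Next: July 2012 → July 2, 2012.
August 2012: August 2, 2012.
Next: September 2012 → September 2, 2012.
October 2012: October 2, 2012.

October 2, 2012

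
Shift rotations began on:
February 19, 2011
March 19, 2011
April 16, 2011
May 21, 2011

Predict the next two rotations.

These are Saturdays at 28- or 35-day spacing (28, 28, 35).
The pattern: 3rd Saturday of the month.
June 2011 — 3rd Saturday is June 18, 2011.
July 2011 — 3rd Saturday is July 16, 2011.

June 18, 2011; July 16, 2011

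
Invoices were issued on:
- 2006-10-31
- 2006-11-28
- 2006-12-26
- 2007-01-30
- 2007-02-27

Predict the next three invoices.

2007-03-27, 2007-04-24, 2007-05-29

All Tuesdays; the gaps (28, 28, 35, 28) vary with month length.
This is the last Tuesday of each month.
Last Tuesday of March 2007: 2007-03-27.
Last Tuesday of April 2007: 2007-04-24.
Last Tuesday of May 2007: 2007-05-29.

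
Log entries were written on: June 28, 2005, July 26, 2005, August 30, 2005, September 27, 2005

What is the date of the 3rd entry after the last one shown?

All Tuesdays; the gaps (28, 35, 28) vary with month length.
This is the last Tuesday of each month.
October 2005 ends with Tuesday October 25, 2005.
November 2005 ends with Tuesday November 29, 2005.
December 2005 ends with Tuesday December 27, 2005.

December 27, 2005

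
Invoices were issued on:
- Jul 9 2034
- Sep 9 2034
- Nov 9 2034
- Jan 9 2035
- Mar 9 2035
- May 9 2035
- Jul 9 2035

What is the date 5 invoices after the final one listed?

Gaps: 62, 61, 61, 59, 61, 61 days — not constant. Every event is on the 9th of the month.
Pattern: the 9th of every 2 months.
Next: September 2035 → Sep 9 2035.
Next: November 2035 → Nov 9 2035.
Next: January 2036 → Jan 9 2036.
March 2036: Mar 9 2036.
Next: May 2036 → May 9 2036.

May 9 2036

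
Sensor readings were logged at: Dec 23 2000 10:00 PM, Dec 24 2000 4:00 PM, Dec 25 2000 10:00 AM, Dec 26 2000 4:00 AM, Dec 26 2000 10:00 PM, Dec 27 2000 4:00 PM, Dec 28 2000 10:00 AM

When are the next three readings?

Dec 29 2000 4:00 AM, Dec 29 2000 10:00 PM, Dec 30 2000 4:00 PM

Gaps: 18, 18, 18, 18, 18, 18 hours — each event is 18 hours after the previous one.
Dec 28 2000 10:00 AM + 18 h = Dec 29 2000 4:00 AM.
Dec 29 2000 4:00 AM + 18 h = Dec 29 2000 10:00 PM.
Dec 29 2000 10:00 PM + 18 h = Dec 30 2000 4:00 PM.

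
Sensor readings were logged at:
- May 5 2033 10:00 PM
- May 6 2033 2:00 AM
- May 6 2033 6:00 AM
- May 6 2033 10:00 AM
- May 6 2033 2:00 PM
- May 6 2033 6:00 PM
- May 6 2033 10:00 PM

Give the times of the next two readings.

Gaps: 4, 4, 4, 4, 4, 4 hours — each event is 4 hours after the previous one.
May 6 2033 10:00 PM + 4 h = May 7 2033 2:00 AM.
May 7 2033 2:00 AM + 4 h = May 7 2033 6:00 AM.

May 7 2033 2:00 AM, May 7 2033 6:00 AM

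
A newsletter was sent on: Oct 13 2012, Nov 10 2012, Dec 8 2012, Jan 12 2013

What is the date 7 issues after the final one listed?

Aug 10 2013

These are Saturdays at 28- or 35-day spacing (28, 28, 35).
The pattern: 2nd Saturday of the month.
2nd Saturday of February 2013: Feb 9 2013.
2nd Saturday of March 2013: Mar 9 2013.
2nd Saturday of April 2013: Apr 13 2013.
May 2013 — 2nd Saturday is May 11 2013.
June 2013 — 2nd Saturday is Jun 8 2013.
July 2013 — 2nd Saturday is Jul 13 2013.
August 2013 — 2nd Saturday is Aug 10 2013.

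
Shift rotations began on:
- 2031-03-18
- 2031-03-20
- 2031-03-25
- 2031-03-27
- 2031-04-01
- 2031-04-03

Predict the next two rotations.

The gap pattern 2, 5, 2, 5, 2 repeats every 2 events.
These are the Tuesdays and Thursdays of each week.
Next Tuesday: 2031-04-08.
Next Thursday: 2031-04-10.

2031-04-08, 2031-04-10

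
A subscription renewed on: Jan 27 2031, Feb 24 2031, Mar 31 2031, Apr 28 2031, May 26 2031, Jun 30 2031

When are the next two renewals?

Jul 28 2031, Aug 25 2031

All Mondays; the gaps (28, 35, 28, 28, 35) vary with month length.
This is the last Monday of each month.
Last Monday of July 2031: Jul 28 2031.
Last Monday of August 2031: Aug 25 2031.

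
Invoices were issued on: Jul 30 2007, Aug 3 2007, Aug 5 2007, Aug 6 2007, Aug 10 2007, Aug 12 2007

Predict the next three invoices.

Aug 13 2007, Aug 17 2007, Aug 19 2007

Gaps: 4, 2, 1, 4, 2 days — not constant, but cyclic with period 3.
The events fall on every Monday, Friday and Sunday.
Next Monday: Aug 13 2007.
The following Friday is Aug 17 2007.
Next Sunday: Aug 19 2007.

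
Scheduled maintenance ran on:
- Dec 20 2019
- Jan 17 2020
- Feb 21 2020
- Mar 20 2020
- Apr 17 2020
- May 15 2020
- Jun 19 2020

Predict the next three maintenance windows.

Jul 17 2020, Aug 21 2020, Sep 18 2020

Gaps: 28, 35, 28, 28, 28, 35 days — a mix of 28 and 35. Every date is a Friday.
Each is the 3rd Friday of its month.
July 2020 — 3rd Friday is Jul 17 2020.
3rd Friday of August 2020: Aug 21 2020.
September 2020 — 3rd Friday is Sep 18 2020.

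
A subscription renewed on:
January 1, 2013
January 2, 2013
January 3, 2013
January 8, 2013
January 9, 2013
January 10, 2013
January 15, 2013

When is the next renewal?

January 16, 2013

Gaps: 1, 1, 5, 1, 1, 5 days — not constant, but cyclic with period 3.
The events fall on every Tuesday, Wednesday and Thursday.
Next Wednesday: January 16, 2013.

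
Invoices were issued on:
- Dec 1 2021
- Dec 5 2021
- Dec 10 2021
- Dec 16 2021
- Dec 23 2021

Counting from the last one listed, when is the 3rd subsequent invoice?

Jan 19 2022

The spacing grows by 1 each time: 4, 5, 6, 7 days.
Next gap: 8 days. Dec 23 2021 + 8 days = Dec 31 2021.
Next gap: 9 days. Dec 31 2021 + 9 days = Jan 9 2022.
Next gap: 10 days. Jan 9 2022 + 10 days = Jan 19 2022.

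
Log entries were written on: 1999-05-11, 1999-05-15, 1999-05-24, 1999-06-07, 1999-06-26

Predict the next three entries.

1999-07-20, 1999-08-18, 1999-09-21

Gaps: 4, 9, 14, 19 days — each gap is 5 larger than the previous one.
Next gap: 24 days. 1999-06-26 + 24 days = 1999-07-20.
Next gap: 29 days. 1999-07-20 + 29 days = 1999-08-18.
Next gap: 34 days. 1999-08-18 + 34 days = 1999-09-21.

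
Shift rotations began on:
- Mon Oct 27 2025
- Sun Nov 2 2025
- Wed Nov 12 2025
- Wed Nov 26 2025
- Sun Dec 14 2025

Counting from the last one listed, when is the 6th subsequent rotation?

Intervals are 6, 10, 14, 18 days — an arithmetic progression with common difference 4.
Next gap: 22 days. Sun Dec 14 2025 + 22 days = Mon Jan 5 2026.
Next gap: 26 days. Mon Jan 5 2026 + 26 days = Sat Jan 31 2026.
Next gap: 30 days. Sat Jan 31 2026 + 30 days = Mon Mar 2 2026.
Next gap: 34 days. Mon Mar 2 2026 + 34 days = Sun Apr 5 2026.
Next gap: 38 days. Sun Apr 5 2026 + 38 days = Wed May 13 2026.
Next gap: 42 days. Wed May 13 2026 + 42 days = Wed Jun 24 2026.

Wed Jun 24 2026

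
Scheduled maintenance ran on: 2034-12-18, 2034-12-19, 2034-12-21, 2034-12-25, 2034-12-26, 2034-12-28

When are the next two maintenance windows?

Every event lands on a Monday or Tuesday or Thursday (gaps cycle 1, 2, 4, 1, 2).
So the schedule is: every Monday, Tuesday and Thursday.
Next Monday: 2035-01-01.
The following Tuesday is 2035-01-02.

2035-01-01, 2035-01-02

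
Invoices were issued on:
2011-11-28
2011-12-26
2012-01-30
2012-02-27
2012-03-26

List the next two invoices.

2012-04-30, 2012-05-28

All Mondays; the gaps (28, 35, 28, 28) vary with month length.
This is the last Monday of each month.
Last Monday of April 2012: 2012-04-30.
Last Monday of May 2012: 2012-05-28.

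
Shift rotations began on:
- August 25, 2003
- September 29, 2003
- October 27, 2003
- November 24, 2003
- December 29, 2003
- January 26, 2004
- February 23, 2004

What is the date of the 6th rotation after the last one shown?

August 30, 2004

All Mondays; the gaps (35, 28, 28, 35, 28, 28) vary with month length.
This is the last Monday of each month.
Last Monday of March 2004: March 29, 2004.
Last Monday of April 2004: April 26, 2004.
Last Monday of May 2004: May 31, 2004.
Last Monday of June 2004: June 28, 2004.
July 2004 ends with Monday July 26, 2004.
August 2004 ends with Monday August 30, 2004.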